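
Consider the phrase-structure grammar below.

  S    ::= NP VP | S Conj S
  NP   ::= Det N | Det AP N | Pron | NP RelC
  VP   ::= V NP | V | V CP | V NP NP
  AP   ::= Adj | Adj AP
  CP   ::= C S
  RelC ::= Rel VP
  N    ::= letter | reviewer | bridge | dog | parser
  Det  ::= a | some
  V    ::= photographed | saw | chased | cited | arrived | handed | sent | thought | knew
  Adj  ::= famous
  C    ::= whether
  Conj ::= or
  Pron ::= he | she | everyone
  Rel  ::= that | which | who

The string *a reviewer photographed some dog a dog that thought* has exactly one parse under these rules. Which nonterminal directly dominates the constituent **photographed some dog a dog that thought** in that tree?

[S [NP [Det a] [N reviewer]] [VP [V photographed] [NP [Det some] [N dog]] [NP [NP [Det a] [N dog]] [RelC [Rel that] [VP [V thought]]]]]]
The span 'photographed some dog a dog that thought' is the VP node built by VP → V NP NP.
Its mother is the S built by S → NP VP.

S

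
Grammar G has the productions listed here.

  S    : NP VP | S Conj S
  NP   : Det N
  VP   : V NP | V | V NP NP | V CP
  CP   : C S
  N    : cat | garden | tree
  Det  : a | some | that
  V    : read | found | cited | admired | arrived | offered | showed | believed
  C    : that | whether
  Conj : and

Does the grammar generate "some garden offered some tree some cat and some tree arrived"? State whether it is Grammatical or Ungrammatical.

S
  S
    NP
      Det: some
      N: garden
    VP
      V: offered
      NP
        Det: some
        N: tree
      NP
        Det: some
        N: cat
  Conj: and
  S
    NP
      Det: some
      N: tree
    VP
      V: arrived
Every word is introduced by a lexical rule and the phrasal rules combine the resulting categories into a single S.

Grammatical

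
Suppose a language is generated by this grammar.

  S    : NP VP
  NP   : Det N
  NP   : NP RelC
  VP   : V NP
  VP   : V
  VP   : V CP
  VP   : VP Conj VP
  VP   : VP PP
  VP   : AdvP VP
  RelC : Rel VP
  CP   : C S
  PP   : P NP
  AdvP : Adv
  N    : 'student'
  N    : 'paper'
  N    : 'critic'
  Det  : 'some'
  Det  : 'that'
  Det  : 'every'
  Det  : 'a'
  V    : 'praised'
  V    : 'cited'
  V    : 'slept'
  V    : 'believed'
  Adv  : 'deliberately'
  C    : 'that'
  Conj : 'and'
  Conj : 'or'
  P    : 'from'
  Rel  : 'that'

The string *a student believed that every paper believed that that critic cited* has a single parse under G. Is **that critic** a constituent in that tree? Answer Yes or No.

[S [NP [Det a] [N student]] [VP [V believed] [CP [C that] [S [NP [Det every] [N paper]] [VP [V believed] [CP [C that] [S [NP [Det that] [N critic]] [VP [V cited]]]]]]]]]
The words 'that critic' are exhaustively dominated by a single NP node (built by NP → Det N), so they form a constituent.

Yes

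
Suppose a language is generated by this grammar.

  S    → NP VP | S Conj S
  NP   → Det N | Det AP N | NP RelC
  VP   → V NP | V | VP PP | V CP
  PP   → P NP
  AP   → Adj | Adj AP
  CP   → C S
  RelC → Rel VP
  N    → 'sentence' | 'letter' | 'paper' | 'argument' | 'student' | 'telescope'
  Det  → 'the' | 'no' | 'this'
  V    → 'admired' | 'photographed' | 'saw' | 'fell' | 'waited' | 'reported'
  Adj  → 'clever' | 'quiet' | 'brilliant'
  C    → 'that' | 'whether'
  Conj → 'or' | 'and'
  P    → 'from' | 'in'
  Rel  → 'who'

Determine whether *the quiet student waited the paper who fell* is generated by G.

S
  NP
    Det: the
    AP
      Adj: quiet
    N: student
  VP
    V: waited
    NP
      NP
        Det: the
        N: paper
      RelC
        Rel: who
        VP
          V: fell
Each bracket corresponds to one application of a listed rule, so the string is derivable from S.

Grammatical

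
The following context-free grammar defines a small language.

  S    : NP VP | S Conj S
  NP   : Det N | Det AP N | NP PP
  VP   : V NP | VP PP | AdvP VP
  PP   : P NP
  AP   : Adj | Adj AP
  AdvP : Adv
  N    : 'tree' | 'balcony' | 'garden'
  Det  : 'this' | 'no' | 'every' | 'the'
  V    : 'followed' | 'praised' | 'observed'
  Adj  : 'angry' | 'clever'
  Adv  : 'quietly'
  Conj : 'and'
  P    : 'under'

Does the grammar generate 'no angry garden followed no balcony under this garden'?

S
  NP
    Det: no
    AP
      Adj: angry
    N: garden
  VP
    V: followed
    NP
      NP
        Det: no
        N: balcony
      PP
        P: under
        NP
          Det: this
          N: garden
The bracketing above is licensed at every node by one of the given productions, with S at the root.

Grammatical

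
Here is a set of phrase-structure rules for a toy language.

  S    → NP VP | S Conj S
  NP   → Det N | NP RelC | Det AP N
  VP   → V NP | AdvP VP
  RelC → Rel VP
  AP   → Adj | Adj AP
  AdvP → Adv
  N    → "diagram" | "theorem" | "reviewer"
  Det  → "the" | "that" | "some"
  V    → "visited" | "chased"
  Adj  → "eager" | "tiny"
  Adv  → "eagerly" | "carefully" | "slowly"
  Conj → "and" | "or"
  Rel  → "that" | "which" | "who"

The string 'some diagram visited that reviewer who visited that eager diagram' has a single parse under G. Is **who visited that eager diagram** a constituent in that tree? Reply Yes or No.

[S [NP [Det some] [N diagram]] [VP [V visited] [NP [NP [Det that] [N reviewer]] [RelC [Rel who] [VP [V visited] [NP [Det that] [AP [Adj eager]] [N diagram]]]]]]]
The words 'who visited that eager diagram' are exhaustively dominated by a single RelC node (built by RelC → Rel VP), so they form a constituent.

Yes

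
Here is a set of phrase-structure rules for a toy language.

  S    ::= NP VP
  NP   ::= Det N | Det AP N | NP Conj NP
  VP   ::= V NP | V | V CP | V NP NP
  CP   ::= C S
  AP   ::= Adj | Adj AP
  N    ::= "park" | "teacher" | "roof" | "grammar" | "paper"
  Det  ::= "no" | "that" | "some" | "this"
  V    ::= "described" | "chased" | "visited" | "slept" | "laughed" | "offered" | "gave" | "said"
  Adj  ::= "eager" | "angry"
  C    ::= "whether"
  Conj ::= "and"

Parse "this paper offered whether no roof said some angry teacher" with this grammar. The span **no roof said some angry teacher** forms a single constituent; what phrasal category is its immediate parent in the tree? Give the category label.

[S [NP [Det this] [N paper]] [VP [V offered] [CP [C whether] [S [NP [Det no] [N roof]] [VP [V said] [NP [Det some] [AP [Adj angry]] [N teacher]]]]]]]
The span 'no roof said some angry teacher' is the S node built by S → NP VP.
Its mother is the CP built by CP → C S.

CP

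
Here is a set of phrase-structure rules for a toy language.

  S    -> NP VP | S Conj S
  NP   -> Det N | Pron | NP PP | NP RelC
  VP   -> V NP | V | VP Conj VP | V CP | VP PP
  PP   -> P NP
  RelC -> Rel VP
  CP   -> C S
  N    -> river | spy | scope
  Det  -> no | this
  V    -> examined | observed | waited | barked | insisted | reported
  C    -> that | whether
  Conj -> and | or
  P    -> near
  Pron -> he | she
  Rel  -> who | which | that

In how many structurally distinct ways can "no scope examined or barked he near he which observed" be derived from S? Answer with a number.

Two of the 4 distinct bracketings:
[S [NP [Det no] [N scope]] [VP [VP [V examined]] [Conj or] [VP [V barked] [NP [NP [Pron he]] [PP [P near] [NP [NP [Pron he]] [RelC [Rel which] [VP [V observed]]]]]]]]]
[S [NP [Det no] [N scope]] [VP [VP [V examined]] [Conj or] [VP [V barked] [NP [NP [NP [Pron he]] [PP [P near] [NP [Pron he]]]] [RelC [Rel which] [VP [V observed]]]]]]]
The trees differ in how a recursive rule is bracketed over the same span.

4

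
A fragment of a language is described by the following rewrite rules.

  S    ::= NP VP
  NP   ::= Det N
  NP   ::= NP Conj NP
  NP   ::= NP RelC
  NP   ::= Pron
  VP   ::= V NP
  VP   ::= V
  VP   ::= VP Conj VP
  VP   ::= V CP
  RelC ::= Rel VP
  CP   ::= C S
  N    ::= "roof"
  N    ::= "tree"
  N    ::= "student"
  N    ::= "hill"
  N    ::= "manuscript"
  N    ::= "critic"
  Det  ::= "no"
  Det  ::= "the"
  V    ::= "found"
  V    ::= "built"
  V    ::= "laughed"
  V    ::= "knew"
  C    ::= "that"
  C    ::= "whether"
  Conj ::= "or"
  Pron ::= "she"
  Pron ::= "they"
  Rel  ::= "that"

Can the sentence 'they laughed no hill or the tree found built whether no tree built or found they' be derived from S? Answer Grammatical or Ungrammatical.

For S → NP VP, the only prefix that parses as NP is 'they', but the remainder 'laughed no hill or the tree found built whether no tree built or found they' is not a VP under these rules.

Ungrammatical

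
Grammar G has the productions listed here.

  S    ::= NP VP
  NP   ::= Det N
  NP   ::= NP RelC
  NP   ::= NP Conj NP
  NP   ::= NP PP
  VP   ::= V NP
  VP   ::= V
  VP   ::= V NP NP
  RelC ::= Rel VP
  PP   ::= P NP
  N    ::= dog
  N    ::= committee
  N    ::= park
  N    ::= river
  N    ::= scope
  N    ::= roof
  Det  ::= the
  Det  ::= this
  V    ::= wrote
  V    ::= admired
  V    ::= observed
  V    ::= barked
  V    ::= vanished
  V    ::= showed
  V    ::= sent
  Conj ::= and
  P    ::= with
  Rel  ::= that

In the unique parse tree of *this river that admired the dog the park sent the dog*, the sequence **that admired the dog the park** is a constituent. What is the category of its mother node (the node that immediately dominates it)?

NP

[S [NP [NP [Det this] [N river]] [RelC [Rel that] [VP [V admired] [NP [Det the] [N dog]] [NP [Det the] [N park]]]]] [VP [V sent] [NP [Det the] [N dog]]]]
The span 'that admired the dog the park' is the RelC node built by RelC → Rel VP.
Its mother is the NP built by NP → NP RelC.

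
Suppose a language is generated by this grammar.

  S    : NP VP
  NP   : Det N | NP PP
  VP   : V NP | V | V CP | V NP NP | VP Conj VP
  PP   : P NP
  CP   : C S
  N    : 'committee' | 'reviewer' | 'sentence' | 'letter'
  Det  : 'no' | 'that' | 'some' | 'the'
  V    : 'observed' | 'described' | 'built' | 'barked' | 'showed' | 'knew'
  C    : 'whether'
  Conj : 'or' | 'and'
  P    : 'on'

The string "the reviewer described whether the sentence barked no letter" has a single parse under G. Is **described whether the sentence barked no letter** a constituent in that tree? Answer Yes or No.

[S [NP [Det the] [N reviewer]] [VP [V described] [CP [C whether] [S [NP [Det the] [N sentence]] [VP [V barked] [NP [Det no] [N letter]]]]]]]
The words 'described whether the sentence barked no letter' are exhaustively dominated by a single VP node (built by VP → V CP), so they form a constituent.

Yes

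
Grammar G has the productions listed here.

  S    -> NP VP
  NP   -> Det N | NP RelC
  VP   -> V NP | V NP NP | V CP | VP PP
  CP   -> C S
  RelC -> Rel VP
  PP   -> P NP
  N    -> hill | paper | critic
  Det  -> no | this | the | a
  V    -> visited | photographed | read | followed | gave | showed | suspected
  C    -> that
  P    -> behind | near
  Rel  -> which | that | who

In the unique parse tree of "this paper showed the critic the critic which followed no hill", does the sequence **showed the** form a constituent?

No

[S [NP [Det this] [N paper]] [VP [V showed] [NP [Det the] [N critic]] [NP [NP [Det the] [N critic]] [RelC [Rel which] [VP [V followed] [NP [Det no] [N hill]]]]]]]
The smallest constituent containing 'showed the' is the VP spanning 'showed the critic the critic which followed no hill'; no single node in the tree dominates exactly the given words.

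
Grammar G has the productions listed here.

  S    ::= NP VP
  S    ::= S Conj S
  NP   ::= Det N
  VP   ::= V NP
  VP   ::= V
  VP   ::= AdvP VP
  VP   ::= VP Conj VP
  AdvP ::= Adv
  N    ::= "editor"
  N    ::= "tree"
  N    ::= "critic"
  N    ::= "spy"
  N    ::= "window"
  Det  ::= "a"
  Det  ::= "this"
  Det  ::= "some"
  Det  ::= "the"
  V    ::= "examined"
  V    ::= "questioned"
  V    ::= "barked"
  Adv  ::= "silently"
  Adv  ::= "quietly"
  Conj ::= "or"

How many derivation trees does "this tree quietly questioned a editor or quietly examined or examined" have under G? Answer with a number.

7

Two of the 7 distinct bracketings:
[S [NP [Det this] [N tree]] [VP [AdvP [Adv quietly]] [VP [VP [V questioned] [NP [Det a] [N editor]]] [Conj or] [VP [AdvP [Adv quietly]] [VP [VP [V examined]] [Conj or] [VP [V examined]]]]]]]
[S [NP [Det this] [N tree]] [VP [AdvP [Adv quietly]] [VP [VP [V questioned] [NP [Det a] [N editor]]] [Conj or] [VP [VP [AdvP [Adv quietly]] [VP [V examined]]] [Conj or] [VP [V examined]]]]]]
The trees differ in how a recursive rule is bracketed over the same span.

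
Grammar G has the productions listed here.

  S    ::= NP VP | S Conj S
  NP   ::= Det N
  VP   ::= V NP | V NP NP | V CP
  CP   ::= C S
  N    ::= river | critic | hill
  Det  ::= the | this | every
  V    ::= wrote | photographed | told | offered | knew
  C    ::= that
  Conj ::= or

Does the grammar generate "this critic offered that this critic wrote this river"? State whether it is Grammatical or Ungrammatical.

Grammatical

S
  NP
    Det: this
    N: critic
  VP
    V: offered
    CP
      C: that
      S
        NP
          Det: this
          N: critic
        VP
          V: wrote
          NP
            Det: this
            N: river
Every word is introduced by a lexical rule and the phrasal rules combine the resulting categories into a single S.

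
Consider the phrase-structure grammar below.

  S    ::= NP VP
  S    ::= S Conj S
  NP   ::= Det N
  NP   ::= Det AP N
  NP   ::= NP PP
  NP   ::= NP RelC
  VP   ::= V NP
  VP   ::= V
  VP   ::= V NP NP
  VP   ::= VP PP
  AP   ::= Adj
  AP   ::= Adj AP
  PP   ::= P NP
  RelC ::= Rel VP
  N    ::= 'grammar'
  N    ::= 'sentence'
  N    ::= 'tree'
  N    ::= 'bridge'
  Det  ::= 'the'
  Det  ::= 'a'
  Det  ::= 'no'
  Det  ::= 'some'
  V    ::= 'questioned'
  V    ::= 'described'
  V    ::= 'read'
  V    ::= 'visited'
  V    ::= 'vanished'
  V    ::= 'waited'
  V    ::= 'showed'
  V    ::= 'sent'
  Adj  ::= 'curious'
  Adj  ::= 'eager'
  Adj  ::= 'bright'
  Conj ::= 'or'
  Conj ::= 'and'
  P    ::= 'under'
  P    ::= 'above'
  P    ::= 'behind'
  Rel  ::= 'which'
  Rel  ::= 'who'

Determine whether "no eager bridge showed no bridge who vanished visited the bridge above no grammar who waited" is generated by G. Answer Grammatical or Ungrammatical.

Ungrammatical

For S → NP VP, the only prefix that parses as NP is 'no eager bridge', but the remainder 'showed no bridge who vanished visited the bridge above no grammar who waited' is not a VP under these rules. The alternative S rule S → S Conj S likewise has no satisfying split.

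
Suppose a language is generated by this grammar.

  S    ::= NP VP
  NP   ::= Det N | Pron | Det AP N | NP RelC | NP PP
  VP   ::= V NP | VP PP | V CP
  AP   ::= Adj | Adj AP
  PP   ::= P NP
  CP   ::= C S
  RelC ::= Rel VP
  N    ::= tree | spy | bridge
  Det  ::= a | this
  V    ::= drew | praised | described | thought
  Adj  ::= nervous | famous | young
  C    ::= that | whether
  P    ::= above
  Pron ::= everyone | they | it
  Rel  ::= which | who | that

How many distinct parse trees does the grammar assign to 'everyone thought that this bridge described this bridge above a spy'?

3

Two of the 3 distinct bracketings:
[S [NP [Pron everyone]] [VP [VP [V thought] [CP [C that] [S [NP [Det this] [N bridge]] [VP [V described] [NP [Det this] [N bridge]]]]]] [PP [P above] [NP [Det a] [N spy]]]]]
[S [NP [Pron everyone]] [VP [V thought] [CP [C that] [S [NP [Det this] [N bridge]] [VP [V described] [NP [NP [Det this] [N bridge]] [PP [P above] [NP [Det a] [N spy]]]]]]]]]
The difference turns on whether NP → NP PP is used at the relevant span, versus an alternative expansion of NP.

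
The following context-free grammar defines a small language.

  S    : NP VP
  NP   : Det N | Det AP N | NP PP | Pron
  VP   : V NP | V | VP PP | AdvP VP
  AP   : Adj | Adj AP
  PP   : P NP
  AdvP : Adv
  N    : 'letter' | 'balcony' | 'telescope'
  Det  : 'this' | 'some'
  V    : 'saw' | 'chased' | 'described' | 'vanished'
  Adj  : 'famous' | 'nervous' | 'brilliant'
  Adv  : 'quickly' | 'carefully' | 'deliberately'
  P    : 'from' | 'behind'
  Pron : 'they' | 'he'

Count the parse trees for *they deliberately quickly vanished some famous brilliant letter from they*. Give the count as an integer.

4

Two of the 4 distinct bracketings:
[S [NP [Pron they]] [VP [VP [AdvP [Adv deliberately]] [VP [AdvP [Adv quickly]] [VP [V vanished] [NP [Det some] [AP [Adj famous] [AP [Adj brilliant]]] [N letter]]]]] [PP [P from] [NP [Pron they]]]]]
[S [NP [Pron they]] [VP [AdvP [Adv deliberately]] [VP [VP [AdvP [Adv quickly]] [VP [V vanished] [NP [Det some] [AP [Adj famous] [AP [Adj brilliant]]] [N letter]]]] [PP [P from] [NP [Pron they]]]]]]
The trees differ in how a recursive rule is bracketed over the same span.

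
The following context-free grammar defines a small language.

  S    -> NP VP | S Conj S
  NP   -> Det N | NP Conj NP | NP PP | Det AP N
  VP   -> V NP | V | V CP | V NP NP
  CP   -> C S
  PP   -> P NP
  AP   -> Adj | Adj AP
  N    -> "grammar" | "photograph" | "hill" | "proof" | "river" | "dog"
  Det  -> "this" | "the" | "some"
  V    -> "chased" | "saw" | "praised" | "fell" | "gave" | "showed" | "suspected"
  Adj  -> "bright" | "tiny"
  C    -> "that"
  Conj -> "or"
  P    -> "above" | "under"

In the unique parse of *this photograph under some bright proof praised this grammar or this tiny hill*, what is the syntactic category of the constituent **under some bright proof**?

PP

S
  NP
    NP
      Det: this
      N: photograph
    PP
      P: under
      NP
        Det: some
        AP
          Adj: bright
        N: proof
  VP
    V: praised
    NP
      NP
        Det: this
        N: grammar
      Conj: or
      NP
        Det: this
        AP
          Adj: tiny
        N: hill
The span 'under some bright proof' is the PP node built by PP → P NP.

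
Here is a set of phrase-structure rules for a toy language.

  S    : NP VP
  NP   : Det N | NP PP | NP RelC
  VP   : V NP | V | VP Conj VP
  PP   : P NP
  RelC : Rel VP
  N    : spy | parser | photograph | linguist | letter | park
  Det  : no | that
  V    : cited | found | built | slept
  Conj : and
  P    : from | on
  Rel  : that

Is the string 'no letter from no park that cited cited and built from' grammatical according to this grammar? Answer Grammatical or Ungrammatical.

For S → NP VP, every NP-prefix leaves a non-VP remainder: after 'no letter' the remainder is not a VP; after 'no letter from no park' the remainder is not a VP; after 'no letter from no park that cited' the remainder is not a VP.

Ungrammatical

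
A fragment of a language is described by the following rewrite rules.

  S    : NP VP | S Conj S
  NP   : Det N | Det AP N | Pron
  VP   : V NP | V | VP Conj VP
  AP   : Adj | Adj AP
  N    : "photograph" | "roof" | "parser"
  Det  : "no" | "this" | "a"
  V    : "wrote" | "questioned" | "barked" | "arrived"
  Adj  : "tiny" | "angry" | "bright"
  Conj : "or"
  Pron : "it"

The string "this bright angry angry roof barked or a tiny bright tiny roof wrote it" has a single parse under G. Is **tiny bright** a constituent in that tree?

[S [S [NP [Det this] [AP [Adj bright] [AP [Adj angry] [AP [Adj angry]]]] [N roof]] [VP [V barked]]] [Conj or] [S [NP [Det a] [AP [Adj tiny] [AP [Adj bright] [AP [Adj tiny]]]] [N roof]] [VP [V wrote] [NP [Pron it]]]]]
The smallest constituent containing 'tiny bright' is the AP spanning 'tiny bright tiny'; no single node in the tree dominates exactly the given words.

No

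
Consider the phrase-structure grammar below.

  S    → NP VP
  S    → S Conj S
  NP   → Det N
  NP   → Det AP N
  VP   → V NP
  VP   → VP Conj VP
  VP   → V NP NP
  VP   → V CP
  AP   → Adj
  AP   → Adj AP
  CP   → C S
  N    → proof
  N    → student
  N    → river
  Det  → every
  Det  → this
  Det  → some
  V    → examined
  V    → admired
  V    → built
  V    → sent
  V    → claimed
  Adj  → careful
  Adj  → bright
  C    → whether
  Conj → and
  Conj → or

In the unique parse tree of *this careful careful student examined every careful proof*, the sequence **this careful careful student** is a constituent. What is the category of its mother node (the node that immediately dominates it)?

S

[S [NP [Det this] [AP [Adj careful] [AP [Adj careful]]] [N student]] [VP [V examined] [NP [Det every] [AP [Adj careful]] [N proof]]]]
The span 'this careful careful student' is the NP node built by NP → Det AP N.
Its mother is the S built by S → NP VP.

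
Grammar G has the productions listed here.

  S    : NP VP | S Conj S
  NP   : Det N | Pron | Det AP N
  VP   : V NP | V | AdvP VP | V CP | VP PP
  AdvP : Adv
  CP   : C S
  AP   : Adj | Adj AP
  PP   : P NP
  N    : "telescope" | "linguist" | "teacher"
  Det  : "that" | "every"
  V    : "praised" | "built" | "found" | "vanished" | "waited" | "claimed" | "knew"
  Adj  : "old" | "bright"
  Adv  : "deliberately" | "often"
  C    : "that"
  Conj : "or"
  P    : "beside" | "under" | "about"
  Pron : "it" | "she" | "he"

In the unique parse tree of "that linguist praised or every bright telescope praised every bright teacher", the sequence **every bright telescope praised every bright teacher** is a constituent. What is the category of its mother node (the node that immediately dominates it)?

S
  S
    NP
      Det: that
      N: linguist
    VP
      V: praised
  Conj: or
  S
    NP
      Det: every
      AP
        Adj: bright
      N: telescope
    VP
      V: praised
      NP
        Det: every
        AP
          Adj: bright
        N: teacher
The span 'every bright telescope praised every bright teacher' is the S node built by S → NP VP.
Its mother is the S built by S → S Conj S.

S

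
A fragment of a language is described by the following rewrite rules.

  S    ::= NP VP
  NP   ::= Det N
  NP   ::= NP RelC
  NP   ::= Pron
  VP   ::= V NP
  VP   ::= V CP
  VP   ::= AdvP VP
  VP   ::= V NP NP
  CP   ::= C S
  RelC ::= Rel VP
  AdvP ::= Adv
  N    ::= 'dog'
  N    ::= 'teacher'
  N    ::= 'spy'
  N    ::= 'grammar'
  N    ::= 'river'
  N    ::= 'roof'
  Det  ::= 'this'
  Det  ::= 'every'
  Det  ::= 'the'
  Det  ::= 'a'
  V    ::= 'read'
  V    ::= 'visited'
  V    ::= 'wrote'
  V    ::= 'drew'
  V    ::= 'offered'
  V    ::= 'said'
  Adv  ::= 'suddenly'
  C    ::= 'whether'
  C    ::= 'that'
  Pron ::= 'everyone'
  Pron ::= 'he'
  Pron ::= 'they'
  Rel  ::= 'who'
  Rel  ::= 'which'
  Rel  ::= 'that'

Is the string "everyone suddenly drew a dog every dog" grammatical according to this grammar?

Grammatical

[S [NP [Pron everyone]] [VP [AdvP [Adv suddenly]] [VP [V drew] [NP [Det a] [N dog]] [NP [Det every] [N dog]]]]]
Every word is introduced by a lexical rule and the phrasal rules combine the resulting categories into a single S.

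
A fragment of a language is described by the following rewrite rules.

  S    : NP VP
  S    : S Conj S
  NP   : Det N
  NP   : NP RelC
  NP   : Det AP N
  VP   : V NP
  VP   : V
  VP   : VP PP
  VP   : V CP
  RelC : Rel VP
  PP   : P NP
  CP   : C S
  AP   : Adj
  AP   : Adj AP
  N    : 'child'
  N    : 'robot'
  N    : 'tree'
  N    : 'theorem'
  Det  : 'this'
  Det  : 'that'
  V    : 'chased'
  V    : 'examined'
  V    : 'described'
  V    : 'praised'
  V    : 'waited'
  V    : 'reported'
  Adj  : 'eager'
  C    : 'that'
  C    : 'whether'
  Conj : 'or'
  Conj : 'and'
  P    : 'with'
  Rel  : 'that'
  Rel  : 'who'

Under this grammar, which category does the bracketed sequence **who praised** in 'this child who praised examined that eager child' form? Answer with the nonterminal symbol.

S
  NP
    NP
      Det: this
      N: child
    RelC
      Rel: who
      VP
        V: praised
  VP
    V: examined
    NP
      Det: that
      AP
        Adj: eager
      N: child
The span 'who praised' is the RelC node built by RelC → Rel VP.

RelC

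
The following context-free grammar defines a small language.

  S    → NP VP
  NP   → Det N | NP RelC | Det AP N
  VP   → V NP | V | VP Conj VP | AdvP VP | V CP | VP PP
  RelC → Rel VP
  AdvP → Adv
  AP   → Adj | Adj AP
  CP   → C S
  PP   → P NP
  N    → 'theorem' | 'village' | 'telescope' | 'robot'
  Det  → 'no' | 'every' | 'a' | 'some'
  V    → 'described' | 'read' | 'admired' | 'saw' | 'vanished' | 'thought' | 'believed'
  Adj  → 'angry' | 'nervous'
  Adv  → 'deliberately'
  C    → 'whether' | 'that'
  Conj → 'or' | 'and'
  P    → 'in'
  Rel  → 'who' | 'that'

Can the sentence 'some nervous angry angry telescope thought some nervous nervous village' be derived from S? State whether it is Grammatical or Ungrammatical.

[S [NP [Det some] [AP [Adj nervous] [AP [Adj angry] [AP [Adj angry]]]] [N telescope]] [VP [V thought] [NP [Det some] [AP [Adj nervous] [AP [Adj nervous]]] [N village]]]]
Every word is introduced by a lexical rule and the phrasal rules combine the resulting categories into a single S.

Grammatical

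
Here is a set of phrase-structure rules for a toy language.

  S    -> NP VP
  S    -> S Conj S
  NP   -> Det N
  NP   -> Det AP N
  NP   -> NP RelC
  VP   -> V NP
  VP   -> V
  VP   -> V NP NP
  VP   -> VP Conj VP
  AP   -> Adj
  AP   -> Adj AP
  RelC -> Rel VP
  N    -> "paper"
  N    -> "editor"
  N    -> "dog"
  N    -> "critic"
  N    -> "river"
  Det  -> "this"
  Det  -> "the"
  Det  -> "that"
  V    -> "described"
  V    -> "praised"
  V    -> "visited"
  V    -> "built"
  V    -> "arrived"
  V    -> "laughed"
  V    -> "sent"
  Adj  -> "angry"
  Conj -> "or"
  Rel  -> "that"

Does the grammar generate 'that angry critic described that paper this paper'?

Grammatical

[S [NP [Det that] [AP [Adj angry]] [N critic]] [VP [V described] [NP [Det that] [N paper]] [NP [Det this] [N paper]]]]
Every word is introduced by a lexical rule and the phrasal rules combine the resulting categories into a single S.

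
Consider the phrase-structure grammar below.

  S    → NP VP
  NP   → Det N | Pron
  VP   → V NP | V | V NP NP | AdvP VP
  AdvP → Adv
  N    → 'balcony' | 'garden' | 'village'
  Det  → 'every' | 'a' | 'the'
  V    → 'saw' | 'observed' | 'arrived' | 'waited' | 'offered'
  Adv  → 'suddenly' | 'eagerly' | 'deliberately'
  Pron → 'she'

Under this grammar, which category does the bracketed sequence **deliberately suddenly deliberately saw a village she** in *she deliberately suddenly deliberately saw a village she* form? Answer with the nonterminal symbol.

[S [NP [Pron she]] [VP [AdvP [Adv deliberately]] [VP [AdvP [Adv suddenly]] [VP [AdvP [Adv deliberately]] [VP [V saw] [NP [Det a] [N village]] [NP [Pron she]]]]]]]
The span 'deliberately suddenly deliberately saw a village she' is the VP node built by VP → AdvP VP.

VP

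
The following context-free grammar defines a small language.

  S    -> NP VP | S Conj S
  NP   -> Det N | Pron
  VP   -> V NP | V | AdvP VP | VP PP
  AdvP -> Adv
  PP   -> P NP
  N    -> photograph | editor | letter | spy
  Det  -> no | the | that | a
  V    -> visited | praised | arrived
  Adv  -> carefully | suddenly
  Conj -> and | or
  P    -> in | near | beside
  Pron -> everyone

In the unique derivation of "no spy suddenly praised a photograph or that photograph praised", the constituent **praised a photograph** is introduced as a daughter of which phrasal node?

S
  S
    NP
      Det: no
      N: spy
    VP
      AdvP
        Adv: suddenly
      VP
        V: praised
        NP
          Det: a
          N: photograph
  Conj: or
  S
    NP
      Det: that
      N: photograph
    VP
      V: praised
The span 'praised a photograph' is the VP node built by VP → V NP.
Its mother is the VP built by VP → AdvP VP.

VP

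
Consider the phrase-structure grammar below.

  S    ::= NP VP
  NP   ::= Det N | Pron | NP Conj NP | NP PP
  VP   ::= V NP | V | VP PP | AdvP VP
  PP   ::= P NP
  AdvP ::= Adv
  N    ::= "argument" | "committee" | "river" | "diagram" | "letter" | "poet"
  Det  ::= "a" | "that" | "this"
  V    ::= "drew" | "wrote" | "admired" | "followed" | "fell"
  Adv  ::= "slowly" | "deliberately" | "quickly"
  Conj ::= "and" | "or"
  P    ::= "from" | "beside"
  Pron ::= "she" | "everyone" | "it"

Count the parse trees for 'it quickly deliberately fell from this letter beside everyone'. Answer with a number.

9

Two of the 9 distinct bracketings:
[S [NP [Pron it]] [VP [VP [AdvP [Adv quickly]] [VP [AdvP [Adv deliberately]] [VP [V fell]]]] [PP [P from] [NP [NP [Det this] [N letter]] [PP [P beside] [NP [Pron everyone]]]]]]]
[S [NP [Pron it]] [VP [VP [VP [AdvP [Adv quickly]] [VP [AdvP [Adv deliberately]] [VP [V fell]]]] [PP [P from] [NP [Det this] [N letter]]]] [PP [P beside] [NP [Pron everyone]]]]]
The difference turns on whether NP → NP PP is used at the relevant span, versus an alternative expansion of NP.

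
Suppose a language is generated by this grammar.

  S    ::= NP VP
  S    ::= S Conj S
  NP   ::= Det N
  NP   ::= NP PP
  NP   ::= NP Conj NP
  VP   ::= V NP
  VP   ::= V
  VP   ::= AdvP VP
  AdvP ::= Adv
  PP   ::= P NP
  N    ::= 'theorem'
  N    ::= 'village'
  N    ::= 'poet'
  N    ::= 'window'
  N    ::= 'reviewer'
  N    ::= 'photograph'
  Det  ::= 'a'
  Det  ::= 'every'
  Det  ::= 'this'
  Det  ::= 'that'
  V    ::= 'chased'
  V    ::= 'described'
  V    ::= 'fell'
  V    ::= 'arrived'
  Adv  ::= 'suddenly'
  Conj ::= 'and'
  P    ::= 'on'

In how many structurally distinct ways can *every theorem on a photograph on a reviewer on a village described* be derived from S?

Two of the 5 distinct bracketings:
[S [NP [NP [Det every] [N theorem]] [PP [P on] [NP [NP [Det a] [N photograph]] [PP [P on] [NP [NP [Det a] [N reviewer]] [PP [P on] [NP [Det a] [N village]]]]]]]] [VP [V described]]]
[S [NP [NP [Det every] [N theorem]] [PP [P on] [NP [NP [NP [Det a] [N photograph]] [PP [P on] [NP [Det a] [N reviewer]]]] [PP [P on] [NP [Det a] [N village]]]]]] [VP [V described]]]
The trees differ in how a recursive rule is bracketed over the same span.

5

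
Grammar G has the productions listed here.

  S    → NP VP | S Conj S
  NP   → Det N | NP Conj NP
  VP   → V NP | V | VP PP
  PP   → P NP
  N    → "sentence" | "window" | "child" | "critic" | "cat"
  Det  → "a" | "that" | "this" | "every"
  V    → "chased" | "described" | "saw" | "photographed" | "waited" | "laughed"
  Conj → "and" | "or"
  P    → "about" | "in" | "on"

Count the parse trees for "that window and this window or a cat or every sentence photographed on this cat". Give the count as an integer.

Two of the 5 distinct bracketings:
[S [NP [NP [Det that] [N window]] [Conj and] [NP [NP [Det this] [N window]] [Conj or] [NP [NP [Det a] [N cat]] [Conj or] [NP [Det every] [N sentence]]]]] [VP [VP [V photographed]] [PP [P on] [NP [Det this] [N cat]]]]]
[S [NP [NP [Det that] [N window]] [Conj and] [NP [NP [NP [Det this] [N window]] [Conj or] [NP [Det a] [N cat]]] [Conj or] [NP [Det every] [N sentence]]]] [VP [VP [V photographed]] [PP [P on] [NP [Det this] [N cat]]]]]
The trees differ in how a recursive rule is bracketed over the same span.

5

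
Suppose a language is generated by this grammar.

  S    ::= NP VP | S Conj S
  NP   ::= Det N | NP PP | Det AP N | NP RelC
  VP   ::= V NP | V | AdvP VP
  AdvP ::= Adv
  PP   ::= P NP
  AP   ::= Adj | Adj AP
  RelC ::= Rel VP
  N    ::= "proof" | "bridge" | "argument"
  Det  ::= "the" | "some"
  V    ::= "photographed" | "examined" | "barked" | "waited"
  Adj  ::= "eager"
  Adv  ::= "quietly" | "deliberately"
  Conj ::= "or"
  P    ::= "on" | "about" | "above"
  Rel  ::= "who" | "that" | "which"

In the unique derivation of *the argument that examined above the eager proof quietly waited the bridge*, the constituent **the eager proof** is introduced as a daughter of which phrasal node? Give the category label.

S
  NP
    NP
      NP
        Det: the
        N: argument
      RelC
        Rel: that
        VP
          V: examined
    PP
      P: above
      NP
        Det: the
        AP
          Adj: eager
        N: proof
  VP
    AdvP
      Adv: quietly
    VP
      V: waited
      NP
        Det: the
        N: bridge
The span 'the eager proof' is the NP node built by NP → Det AP N.
Its mother is the PP built by PP → P NP.

PP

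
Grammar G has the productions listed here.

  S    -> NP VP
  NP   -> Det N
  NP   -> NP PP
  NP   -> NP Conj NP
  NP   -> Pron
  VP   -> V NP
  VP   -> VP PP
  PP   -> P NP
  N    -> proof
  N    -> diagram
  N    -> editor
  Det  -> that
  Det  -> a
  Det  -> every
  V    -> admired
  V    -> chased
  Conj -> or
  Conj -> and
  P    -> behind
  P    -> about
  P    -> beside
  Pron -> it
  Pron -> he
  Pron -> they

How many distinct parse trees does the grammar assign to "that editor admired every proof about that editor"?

2

The two bracketings:
[S [NP [Det that] [N editor]] [VP [V admired] [NP [NP [Det every] [N proof]] [PP [P about] [NP [Det that] [N editor]]]]]]
[S [NP [Det that] [N editor]] [VP [VP [V admired] [NP [Det every] [N proof]]] [PP [P about] [NP [Det that] [N editor]]]]]
The difference turns on whether NP → NP PP is used at the relevant span, versus an alternative expansion of NP.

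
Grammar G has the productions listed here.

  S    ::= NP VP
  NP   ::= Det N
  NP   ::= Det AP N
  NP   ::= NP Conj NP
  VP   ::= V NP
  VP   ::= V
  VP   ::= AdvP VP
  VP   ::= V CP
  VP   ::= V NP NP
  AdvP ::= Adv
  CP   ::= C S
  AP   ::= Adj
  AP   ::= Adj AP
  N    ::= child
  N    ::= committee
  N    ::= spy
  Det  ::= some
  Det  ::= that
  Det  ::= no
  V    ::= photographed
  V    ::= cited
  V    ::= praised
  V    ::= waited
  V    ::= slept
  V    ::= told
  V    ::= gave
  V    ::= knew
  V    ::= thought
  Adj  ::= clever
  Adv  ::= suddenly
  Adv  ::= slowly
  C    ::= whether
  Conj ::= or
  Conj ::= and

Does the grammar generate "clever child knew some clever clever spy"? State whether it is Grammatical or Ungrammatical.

Ungrammatical

For S → NP VP, no prefix of the string parses as an NP.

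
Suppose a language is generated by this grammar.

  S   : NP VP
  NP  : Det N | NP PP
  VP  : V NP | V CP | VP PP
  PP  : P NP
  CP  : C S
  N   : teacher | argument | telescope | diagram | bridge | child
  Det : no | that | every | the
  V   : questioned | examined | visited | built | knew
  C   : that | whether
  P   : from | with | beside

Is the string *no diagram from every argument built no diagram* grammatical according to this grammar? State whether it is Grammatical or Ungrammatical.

[S [NP [NP [Det no] [N diagram]] [PP [P from] [NP [Det every] [N argument]]]] [VP [V built] [NP [Det no] [N diagram]]]]
Every word is introduced by a lexical rule and the phrasal rules combine the resulting categories into a single S.

Grammatical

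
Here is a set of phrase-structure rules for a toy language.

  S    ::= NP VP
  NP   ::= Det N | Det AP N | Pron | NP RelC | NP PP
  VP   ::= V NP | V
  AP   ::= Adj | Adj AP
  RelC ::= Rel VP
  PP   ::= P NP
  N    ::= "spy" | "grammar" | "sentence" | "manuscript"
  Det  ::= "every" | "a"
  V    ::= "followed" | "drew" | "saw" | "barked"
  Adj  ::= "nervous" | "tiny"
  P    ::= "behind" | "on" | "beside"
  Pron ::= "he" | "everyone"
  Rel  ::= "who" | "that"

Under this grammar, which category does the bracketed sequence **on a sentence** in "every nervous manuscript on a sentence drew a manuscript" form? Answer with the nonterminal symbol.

PP

S
  NP
    NP
      Det: every
      AP
        Adj: nervous
      N: manuscript
    PP
      P: on
      NP
        Det: a
        N: sentence
  VP
    V: drew
    NP
      Det: a
      N: manuscript
The span 'on a sentence' is the PP node built by PP → P NP.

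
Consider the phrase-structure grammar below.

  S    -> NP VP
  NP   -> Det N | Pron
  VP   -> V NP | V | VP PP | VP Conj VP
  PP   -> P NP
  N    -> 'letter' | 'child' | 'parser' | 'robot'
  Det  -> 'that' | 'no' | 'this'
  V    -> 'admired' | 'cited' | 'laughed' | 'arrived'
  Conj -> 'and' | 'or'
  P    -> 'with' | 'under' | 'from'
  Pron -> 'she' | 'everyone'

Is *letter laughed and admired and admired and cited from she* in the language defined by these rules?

For S → NP VP, no prefix of the string parses as an NP.

Ungrammatical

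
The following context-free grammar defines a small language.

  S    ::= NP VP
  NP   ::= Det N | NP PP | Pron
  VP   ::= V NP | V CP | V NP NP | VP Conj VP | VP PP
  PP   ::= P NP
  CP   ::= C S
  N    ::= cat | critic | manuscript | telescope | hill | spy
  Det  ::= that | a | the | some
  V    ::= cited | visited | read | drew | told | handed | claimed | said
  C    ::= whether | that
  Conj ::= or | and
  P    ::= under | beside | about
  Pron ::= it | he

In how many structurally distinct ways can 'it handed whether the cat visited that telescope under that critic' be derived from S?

3

Two of the 3 distinct bracketings:
[S [NP [Pron it]] [VP [V handed] [CP [C whether] [S [NP [Det the] [N cat]] [VP [V visited] [NP [NP [Det that] [N telescope]] [PP [P under] [NP [Det that] [N critic]]]]]]]]]
[S [NP [Pron it]] [VP [V handed] [CP [C whether] [S [NP [Det the] [N cat]] [VP [VP [V visited] [NP [Det that] [N telescope]]] [PP [P under] [NP [Det that] [N critic]]]]]]]]
The difference turns on whether NP → NP PP is used at the relevant span, versus an alternative expansion of NP.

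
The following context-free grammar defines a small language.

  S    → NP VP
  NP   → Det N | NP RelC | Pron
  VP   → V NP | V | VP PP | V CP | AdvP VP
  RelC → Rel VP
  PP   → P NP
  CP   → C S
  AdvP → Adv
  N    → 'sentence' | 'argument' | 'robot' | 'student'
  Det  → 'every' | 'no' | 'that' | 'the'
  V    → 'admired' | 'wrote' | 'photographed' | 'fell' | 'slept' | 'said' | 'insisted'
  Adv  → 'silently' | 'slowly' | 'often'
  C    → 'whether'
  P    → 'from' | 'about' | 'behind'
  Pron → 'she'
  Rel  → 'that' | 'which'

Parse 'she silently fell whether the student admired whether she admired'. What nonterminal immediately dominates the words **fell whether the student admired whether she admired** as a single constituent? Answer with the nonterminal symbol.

VP

[S [NP [Pron she]] [VP [AdvP [Adv silently]] [VP [V fell] [CP [C whether] [S [NP [Det the] [N student]] [VP [V admired] [CP [C whether] [S [NP [Pron she]] [VP [V admired]]]]]]]]]]
The span 'fell whether the student admired whether she admired' is the VP node built by VP → V CP.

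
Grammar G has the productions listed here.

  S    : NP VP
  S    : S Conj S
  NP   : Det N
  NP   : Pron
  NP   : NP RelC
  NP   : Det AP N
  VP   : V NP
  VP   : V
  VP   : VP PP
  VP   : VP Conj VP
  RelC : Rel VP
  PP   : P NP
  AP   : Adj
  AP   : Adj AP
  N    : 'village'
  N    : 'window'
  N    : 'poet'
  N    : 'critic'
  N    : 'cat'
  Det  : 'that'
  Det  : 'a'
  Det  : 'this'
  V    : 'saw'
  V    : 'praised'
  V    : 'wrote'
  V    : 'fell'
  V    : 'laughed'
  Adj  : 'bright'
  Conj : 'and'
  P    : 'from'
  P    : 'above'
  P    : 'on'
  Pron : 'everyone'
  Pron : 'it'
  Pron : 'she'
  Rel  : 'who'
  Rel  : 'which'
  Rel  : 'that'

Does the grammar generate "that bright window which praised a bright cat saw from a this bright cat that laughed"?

A Det word can never sit immediately before a Det word in any string this grammar generates, so the substring 'a this' rules out a derivation.

Ungrammatical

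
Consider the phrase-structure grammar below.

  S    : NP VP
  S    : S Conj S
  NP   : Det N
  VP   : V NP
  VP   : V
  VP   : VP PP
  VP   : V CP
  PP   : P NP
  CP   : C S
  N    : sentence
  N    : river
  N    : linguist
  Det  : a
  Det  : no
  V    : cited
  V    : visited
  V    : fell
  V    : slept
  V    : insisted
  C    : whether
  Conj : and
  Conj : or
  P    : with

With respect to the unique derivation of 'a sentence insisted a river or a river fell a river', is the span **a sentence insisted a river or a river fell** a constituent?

[S [S [NP [Det a] [N sentence]] [VP [V insisted] [NP [Det a] [N river]]]] [Conj or] [S [NP [Det a] [N river]] [VP [V fell] [NP [Det a] [N river]]]]]
The smallest constituent containing 'a sentence insisted a river or a river fell' is the S spanning 'a sentence insisted a river or a river fell a river'; no single node in the tree dominates exactly the given words.

No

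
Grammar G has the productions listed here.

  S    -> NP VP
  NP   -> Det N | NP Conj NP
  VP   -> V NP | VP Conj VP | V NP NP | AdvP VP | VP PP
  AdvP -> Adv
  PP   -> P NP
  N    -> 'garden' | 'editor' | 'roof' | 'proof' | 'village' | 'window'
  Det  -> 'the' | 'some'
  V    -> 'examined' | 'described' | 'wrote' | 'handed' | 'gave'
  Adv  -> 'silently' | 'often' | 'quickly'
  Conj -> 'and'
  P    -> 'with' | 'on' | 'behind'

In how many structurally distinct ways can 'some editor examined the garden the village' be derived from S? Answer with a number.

1

[S [NP [Det some] [N editor]] [VP [V examined] [NP [Det the] [N garden]] [NP [Det the] [N village]]]]
No rule offers an alternative attachment or grouping for any span, so this is the only derivation.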